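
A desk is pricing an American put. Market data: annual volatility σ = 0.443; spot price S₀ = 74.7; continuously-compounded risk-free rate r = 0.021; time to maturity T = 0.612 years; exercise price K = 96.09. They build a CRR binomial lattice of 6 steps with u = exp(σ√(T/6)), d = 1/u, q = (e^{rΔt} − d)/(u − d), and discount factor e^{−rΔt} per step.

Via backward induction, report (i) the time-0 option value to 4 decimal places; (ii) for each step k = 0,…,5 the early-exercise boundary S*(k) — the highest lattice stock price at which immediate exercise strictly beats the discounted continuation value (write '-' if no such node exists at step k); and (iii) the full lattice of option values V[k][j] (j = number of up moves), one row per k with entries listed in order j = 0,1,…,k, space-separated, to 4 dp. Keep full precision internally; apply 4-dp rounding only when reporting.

params: Δt=0.10200 u=1.15198 d=0.86807 q=0.47224 e^(-rΔt)=0.99786
t_6 payoffs: 64.1269 53.6730 39.8001 21.3900 0.0000 0.0000 0.0000
t_5: node(5,0) S=36.8209 payoff=59.2691 vs cont=59.0635 → 59.2691 [stop]  node(5,1) S=48.8635 payoff=47.2265 vs cont=47.0209 → 47.2265 [stop]  node(5,2) S=64.8448 payoff=31.2452 vs cont=31.0396 → 31.2452 [stop]  node(5,3) S=86.0530 payoff=10.0370 vs cont=11.2646 → 11.2646 [wait]  node(5,4) S=114.1974 payoff=0.0000 vs cont=0.0000 → 0.0000 [wait]  node(5,5) S=151.5468 payoff=0.0000 vs cont=0.0000 → 0.0000 [wait]  ⇒ S*(5)=64.8448
t_4: node(4,0) S=42.4170 payoff=53.6730 vs cont=53.4674 → 53.6730 [stop]  node(4,1) S=56.2899 payoff=39.8001 vs cont=39.5945 → 39.8001 [stop]  node(4,2) S=74.7000 payoff=21.3900 vs cont=21.7629 → 21.7629 [wait]  node(4,3) S=99.1314 payoff=0.0000 vs cont=5.9323 → 5.9323 [wait]  node(4,4) S=131.5532 payoff=0.0000 vs cont=0.0000 → 0.0000 [wait]  ⇒ S*(4)=56.2899
t_3: node(3,0) S=48.8635 payoff=47.2265 vs cont=47.0209 → 47.2265 [stop]  node(3,1) S=64.8448 payoff=31.2452 vs cont=31.2153 → 31.2452 [stop]  node(3,2) S=86.0530 payoff=10.0370 vs cont=14.2564 → 14.2564 [wait]  node(3,3) S=114.1974 payoff=0.0000 vs cont=3.1241 → 3.1241 [wait]  ⇒ S*(3)=64.8448
t_2: node(2,0) S=56.2899 payoff=39.8001 vs cont=39.5945 → 39.8001 [stop]  node(2,1) S=74.7000 payoff=21.3900 vs cont=23.1727 → 23.1727 [wait]  node(2,2) S=99.1314 payoff=0.0000 vs cont=8.9800 → 8.9800 [wait]  ⇒ S*(2)=56.2899
t_1: node(1,0) S=64.8448 payoff=31.2452 vs cont=31.8796 → 31.8796 [wait]  node(1,1) S=86.0530 payoff=10.0370 vs cont=16.4351 → 16.4351 [wait]  ⇒ S*(1)=-
t_0: node(0,0) S=74.7000 payoff=21.3900 vs cont=24.5335 → 24.5335 [wait]  ⇒ S*(0)=-

price = 24.5335
boundary = - - 56.2899 64.8448 56.2899 64.8448
tree:
24.5335
31.8796 16.4351
39.8001 23.1727 8.9800
47.2265 31.2452 14.2564 3.1241
53.6730 39.8001 21.7629 5.9323 0.0000
59.2691 47.2265 31.2452 11.2646 0.0000 0.0000
64.1269 53.6730 39.8001 21.3900 0.0000 0.0000 0.0000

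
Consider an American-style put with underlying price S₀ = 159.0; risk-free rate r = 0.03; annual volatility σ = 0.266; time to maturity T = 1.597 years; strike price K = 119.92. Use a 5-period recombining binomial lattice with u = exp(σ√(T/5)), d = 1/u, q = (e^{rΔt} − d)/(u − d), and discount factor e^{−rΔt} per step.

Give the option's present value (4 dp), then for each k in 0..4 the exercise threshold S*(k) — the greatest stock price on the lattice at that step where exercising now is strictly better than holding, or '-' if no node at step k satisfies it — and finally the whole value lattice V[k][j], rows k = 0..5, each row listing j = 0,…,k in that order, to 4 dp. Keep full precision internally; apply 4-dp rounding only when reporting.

Δt=0.31940, u=1.16222, d=0.86042, q=0.49439, disc=e^(-rΔt)=0.99046
k=5 terminal: V=max(K-S,0) → 44.9380 18.6378 0.0000 0.0000 0.0000 0.0000
k=4: j=0 S=87.1455 intr=32.7745 cont=31.6309 V=32.7745[EX]; j=1 S=117.7121 intr=2.2079 cont=9.3336 V=9.3336[hold]; j=2 S=159.0000 intr=0.0000 cont=0.0000 V=0.0000[hold]; j=3 S=214.7698 intr=0.0000 cont=0.0000 V=0.0000[hold]; j=4 S=290.1009 intr=0.0000 cont=0.0000 V=0.0000[hold]  S*(4)=87.1455
k=3: j=0 S=101.2822 intr=18.6378 cont=20.9835 V=20.9835[hold]; j=1 S=136.8073 intr=0.0000 cont=4.6742 V=4.6742[hold]; j=2 S=184.7928 intr=0.0000 cont=0.0000 V=0.0000[hold]; j=3 S=249.6095 intr=0.0000 cont=0.0000 V=0.0000[hold]  S*(3)=-
k=2: j=0 S=117.7121 intr=2.2079 cont=12.7971 V=12.7971[hold]; j=1 S=159.0000 intr=0.0000 cont=2.3408 V=2.3408[hold]; j=2 S=214.7698 intr=0.0000 cont=0.0000 V=0.0000[hold]  S*(2)=-
k=1: j=0 S=136.8073 intr=0.0000 cont=7.5548 V=7.5548[hold]; j=1 S=184.7928 intr=0.0000 cont=1.1722 V=1.1722[hold]  S*(1)=-
k=0: j=0 S=159.0000 intr=0.0000 cont=4.3574 V=4.3574[hold]  S*(0)=-

price = 4.3574
boundary = - - - - 87.1455
tree:
4.3574
7.5548 1.1722
12.7971 2.3408 0.0000
20.9835 4.6742 0.0000 0.0000
32.7745 9.3336 0.0000 0.0000 0.0000
44.9380 18.6378 0.0000 0.0000 0.0000 0.0000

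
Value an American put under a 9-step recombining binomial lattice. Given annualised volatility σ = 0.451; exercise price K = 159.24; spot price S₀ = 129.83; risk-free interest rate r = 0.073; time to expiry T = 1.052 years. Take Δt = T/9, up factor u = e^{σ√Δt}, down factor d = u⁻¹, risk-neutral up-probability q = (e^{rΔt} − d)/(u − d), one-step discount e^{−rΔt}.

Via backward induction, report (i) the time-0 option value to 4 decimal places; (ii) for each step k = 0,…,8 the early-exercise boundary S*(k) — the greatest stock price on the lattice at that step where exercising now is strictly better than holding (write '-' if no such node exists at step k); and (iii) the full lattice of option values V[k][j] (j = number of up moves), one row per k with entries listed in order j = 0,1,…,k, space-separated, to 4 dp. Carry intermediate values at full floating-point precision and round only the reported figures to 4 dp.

Δt=0.11689  u=1.16672  d=0.85711  q=0.48921  discount=0.99150
step 9 (expiry): payoffs max(K−S,0) = 126.8291 115.1215 99.1848 77.4914 47.9618 7.7653 0.0000 0.0000 0.0000 0.0000
step 8: (k=8,j=0): S=37.8143, (K−S)⁺=121.4257, hold=120.0727 ⇒ V=121.4257 exercise | (k=8,j=1): S=51.4737, (K−S)⁺=107.7663, hold=106.4133 ⇒ V=107.7663 exercise | (k=8,j=2): S=70.0673, (K−S)⁺=89.1727, hold=87.8197 ⇒ V=89.1727 exercise | (k=8,j=3): S=95.3773, (K−S)⁺=63.8627, hold=62.5097 ⇒ V=63.8627 exercise | (k=8,j=4): S=129.8300, (K−S)⁺=29.4100, hold=28.0570 ⇒ V=29.4100 exercise | (k=8,j=5): S=176.7278, (K−S)⁺=0.0000, hold=3.9328 ⇒ V=3.9328 continue | (k=8,j=6): S=240.5663, (K−S)⁺=0.0000, hold=0.0000 ⇒ V=0.0000 continue | (k=8,j=7): S=327.4648, (K−S)⁺=0.0000, hold=0.0000 ⇒ V=0.0000 continue | (k=8,j=8): S=445.7533, (K−S)⁺=0.0000, hold=0.0000 ⇒ V=0.0000 continue  boundary S*=129.8300
step 7: (k=7,j=0): S=44.1185, (K−S)⁺=115.1215, hold=113.7685 ⇒ V=115.1215 exercise | (k=7,j=1): S=60.0552, (K−S)⁺=99.1848, hold=97.8318 ⇒ V=99.1848 exercise | (k=7,j=2): S=81.7486, (K−S)⁺=77.4914, hold=76.1384 ⇒ V=77.4914 exercise | (k=7,j=3): S=111.2782, (K−S)⁺=47.9618, hold=46.6088 ⇒ V=47.9618 exercise | (k=7,j=4): S=151.4747, (K−S)⁺=7.7653, hold=16.8024 ⇒ V=16.8024 continue | (k=7,j=5): S=206.1911, (K−S)⁺=0.0000, hold=1.9918 ⇒ V=1.9918 continue | (k=7,j=6): S=280.6724, (K−S)⁺=0.0000, hold=0.0000 ⇒ V=0.0000 continue | (k=7,j=7): S=382.0583, (K−S)⁺=0.0000, hold=0.0000 ⇒ V=0.0000 continue  boundary S*=111.2782
step 6: (k=6,j=0): S=51.4737, (K−S)⁺=107.7663, hold=106.4133 ⇒ V=107.7663 exercise | (k=6,j=1): S=70.0673, (K−S)⁺=89.1727, hold=87.8197 ⇒ V=89.1727 exercise | (k=6,j=2): S=95.3773, (K−S)⁺=63.8627, hold=62.5097 ⇒ V=63.8627 exercise | (k=6,j=3): S=129.8300, (K−S)⁺=29.4100, hold=32.4404 ⇒ V=32.4404 continue | (k=6,j=4): S=176.7278, (K−S)⁺=0.0000, hold=9.4757 ⇒ V=9.4757 continue | (k=6,j=5): S=240.5663, (K−S)⁺=0.0000, hold=1.0087 ⇒ V=1.0087 continue | (k=6,j=6): S=327.4648, (K−S)⁺=0.0000, hold=0.0000 ⇒ V=0.0000 continue  boundary S*=95.3773
step 5: (k=5,j=0): S=60.0552, (K−S)⁺=99.1848, hold=97.8318 ⇒ V=99.1848 exercise | (k=5,j=1): S=81.7486, (K−S)⁺=77.4914, hold=76.1384 ⇒ V=77.4914 exercise | (k=5,j=2): S=111.2782, (K−S)⁺=47.9618, hold=48.0787 ⇒ V=48.0787 continue | (k=5,j=3): S=151.4747, (K−S)⁺=7.7653, hold=21.0258 ⇒ V=21.0258 continue | (k=5,j=4): S=206.1911, (K−S)⁺=0.0000, hold=5.2883 ⇒ V=5.2883 continue | (k=5,j=5): S=280.6724, (K−S)⁺=0.0000, hold=0.5109 ⇒ V=0.5109 continue  boundary S*=81.7486
step 4: (k=4,j=0): S=70.0673, (K−S)⁺=89.1727, hold=87.8197 ⇒ V=89.1727 exercise | (k=4,j=1): S=95.3773, (K−S)⁺=63.8627, hold=62.5664 ⇒ V=63.8627 exercise | (k=4,j=2): S=129.8300, (K−S)⁺=29.4100, hold=34.5482 ⇒ V=34.5482 continue | (k=4,j=3): S=176.7278, (K−S)⁺=0.0000, hold=13.2137 ⇒ V=13.2137 continue | (k=4,j=4): S=240.5663, (K−S)⁺=0.0000, hold=2.9261 ⇒ V=2.9261 continue  boundary S*=95.3773
step 3: (k=3,j=0): S=81.7486, (K−S)⁺=77.4914, hold=76.1384 ⇒ V=77.4914 exercise | (k=3,j=1): S=111.2782, (K−S)⁺=47.9618, hold=49.1011 ⇒ V=49.1011 continue | (k=3,j=2): S=151.4747, (K−S)⁺=7.7653, hold=23.9064 ⇒ V=23.9064 continue | (k=3,j=3): S=206.1911, (K−S)⁺=0.0000, hold=8.1114 ⇒ V=8.1114 continue  boundary S*=81.7486
step 2: (k=2,j=0): S=95.3773, (K−S)⁺=63.8627, hold=63.0623 ⇒ V=63.8627 exercise | (k=2,j=1): S=129.8300, (K−S)⁺=29.4100, hold=36.4632 ⇒ V=36.4632 continue | (k=2,j=2): S=176.7278, (K−S)⁺=0.0000, hold=16.0419 ⇒ V=16.0419 continue  boundary S*=95.3773
step 1: (k=1,j=0): S=111.2782, (K−S)⁺=47.9618, hold=50.0299 ⇒ V=50.0299 continue | (k=1,j=1): S=151.4747, (K−S)⁺=7.7653, hold=26.2480 ⇒ V=26.2480 continue  boundary S*=-
step 0: (k=0,j=0): S=129.8300, (K−S)⁺=29.4100, hold=38.0695 ⇒ V=38.0695 continue  boundary S*=-

price = 38.0695
boundary = - - 95.3773 81.7486 95.3773 81.7486 95.3773 111.2782 129.8300
tree:
38.0695
50.0299 26.2480
63.8627 36.4632 16.0419
77.4914 49.1011 23.9064 8.1114
89.1727 63.8627 34.5482 13.2137 2.9261
99.1848 77.4914 48.0787 21.0258 5.2883 0.5109
107.7663 89.1727 63.8627 32.4404 9.4757 1.0087 0.0000
115.1215 99.1848 77.4914 47.9618 16.8024 1.9918 0.0000 0.0000
121.4257 107.7663 89.1727 63.8627 29.4100 3.9328 0.0000 0.0000 0.0000
126.8291 115.1215 99.1848 77.4914 47.9618 7.7653 0.0000 0.0000 0.0000 0.0000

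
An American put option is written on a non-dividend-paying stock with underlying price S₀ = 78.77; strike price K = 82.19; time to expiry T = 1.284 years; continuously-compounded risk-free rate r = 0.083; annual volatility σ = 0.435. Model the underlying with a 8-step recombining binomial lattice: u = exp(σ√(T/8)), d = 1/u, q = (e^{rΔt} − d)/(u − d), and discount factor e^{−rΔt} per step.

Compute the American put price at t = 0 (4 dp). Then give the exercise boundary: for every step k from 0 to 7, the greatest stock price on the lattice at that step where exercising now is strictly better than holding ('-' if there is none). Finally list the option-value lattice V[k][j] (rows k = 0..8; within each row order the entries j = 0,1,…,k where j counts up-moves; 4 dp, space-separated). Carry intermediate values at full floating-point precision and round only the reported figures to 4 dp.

Δt=0.16050  u=1.19038  d=0.84007  q=0.49482  discount=0.98677
step 8 (expiry): payoffs max(K−S,0) = 62.6520 54.5047 42.9599 26.6008 3.4200 0.0000 0.0000 0.0000 0.0000
step 7: (k=7,j=0): S=23.2576, (K−S)⁺=58.9324, hold=57.8448 ⇒ V=58.9324 exercise | (k=7,j=1): S=32.9560, (K−S)⁺=49.2340, hold=48.1463 ⇒ V=49.2340 exercise | (k=7,j=2): S=46.6987, (K−S)⁺=35.4913, hold=34.4036 ⇒ V=35.4913 exercise | (k=7,j=3): S=66.1722, (K−S)⁺=16.0178, hold=14.9302 ⇒ V=16.0178 exercise | (k=7,j=4): S=93.7661, (K−S)⁺=0.0000, hold=1.7048 ⇒ V=1.7048 continue | (k=7,j=5): S=132.8668, (K−S)⁺=0.0000, hold=0.0000 ⇒ V=0.0000 continue | (k=7,j=6): S=188.2725, (K−S)⁺=0.0000, hold=0.0000 ⇒ V=0.0000 continue | (k=7,j=7): S=266.7825, (K−S)⁺=0.0000, hold=0.0000 ⇒ V=0.0000 continue  boundary S*=66.1722
step 6: (k=6,j=0): S=27.6853, (K−S)⁺=54.5047, hold=53.4170 ⇒ V=54.5047 exercise | (k=6,j=1): S=39.2301, (K−S)⁺=42.9599, hold=41.8722 ⇒ V=42.9599 exercise | (k=6,j=2): S=55.5892, (K−S)⁺=26.6008, hold=25.5132 ⇒ V=26.6008 exercise | (k=6,j=3): S=78.7700, (K−S)⁺=3.4200, hold=8.8172 ⇒ V=8.8172 continue | (k=6,j=4): S=111.6172, (K−S)⁺=0.0000, hold=0.8498 ⇒ V=0.8498 continue | (k=6,j=5): S=158.1618, (K−S)⁺=0.0000, hold=0.0000 ⇒ V=0.0000 continue | (k=6,j=6): S=224.1156, (K−S)⁺=0.0000, hold=0.0000 ⇒ V=0.0000 continue  boundary S*=55.5892
step 5: (k=5,j=0): S=32.9560, (K−S)⁺=49.2340, hold=48.1463 ⇒ V=49.2340 exercise | (k=5,j=1): S=46.6987, (K−S)⁺=35.4913, hold=34.4036 ⇒ V=35.4913 exercise | (k=5,j=2): S=66.1722, (K−S)⁺=16.0178, hold=17.5655 ⇒ V=17.5655 continue | (k=5,j=3): S=93.7661, (K−S)⁺=0.0000, hold=4.8102 ⇒ V=4.8102 continue | (k=5,j=4): S=132.8668, (K−S)⁺=0.0000, hold=0.4236 ⇒ V=0.4236 continue | (k=5,j=5): S=188.2725, (K−S)⁺=0.0000, hold=0.0000 ⇒ V=0.0000 continue  boundary S*=46.6987
step 4: (k=4,j=0): S=39.2301, (K−S)⁺=42.9599, hold=41.8722 ⇒ V=42.9599 exercise | (k=4,j=1): S=55.5892, (K−S)⁺=26.6008, hold=26.2689 ⇒ V=26.6008 exercise | (k=4,j=2): S=78.7700, (K−S)⁺=3.4200, hold=11.1049 ⇒ V=11.1049 continue | (k=4,j=3): S=111.6172, (K−S)⁺=0.0000, hold=2.6047 ⇒ V=2.6047 continue | (k=4,j=4): S=158.1618, (K−S)⁺=0.0000, hold=0.2112 ⇒ V=0.2112 continue  boundary S*=55.5892
step 3: (k=3,j=0): S=46.6987, (K−S)⁺=35.4913, hold=34.4036 ⇒ V=35.4913 exercise | (k=3,j=1): S=66.1722, (K−S)⁺=16.0178, hold=18.6825 ⇒ V=18.6825 continue | (k=3,j=2): S=93.7661, (K−S)⁺=0.0000, hold=6.8075 ⇒ V=6.8075 continue | (k=3,j=3): S=132.8668, (K−S)⁺=0.0000, hold=1.4015 ⇒ V=1.4015 continue  boundary S*=46.6987
step 2: (k=2,j=0): S=55.5892, (K−S)⁺=26.6008, hold=26.8143 ⇒ V=26.8143 continue | (k=2,j=1): S=78.7700, (K−S)⁺=3.4200, hold=12.6370 ⇒ V=12.6370 continue | (k=2,j=2): S=111.6172, (K−S)⁺=0.0000, hold=4.0778 ⇒ V=4.0778 continue  boundary S*=-
step 1: (k=1,j=0): S=66.1722, (K−S)⁺=16.0178, hold=19.5370 ⇒ V=19.5370 continue | (k=1,j=1): S=93.7661, (K−S)⁺=0.0000, hold=8.2905 ⇒ V=8.2905 continue  boundary S*=-
step 0: (k=0,j=0): S=78.7700, (K−S)⁺=3.4200, hold=13.7871 ⇒ V=13.7871 continue  boundary S*=-

price = 13.7871
boundary = - - - 46.6987 55.5892 46.6987 55.5892 66.1722
tree:
13.7871
19.5370 8.2905
26.8143 12.6370 4.0778
35.4913 18.6825 6.8075 1.4015
42.9599 26.6008 11.1049 2.6047 0.2112
49.2340 35.4913 17.5655 4.8102 0.4236 0.0000
54.5047 42.9599 26.6008 8.8172 0.8498 0.0000 0.0000
58.9324 49.2340 35.4913 16.0178 1.7048 0.0000 0.0000 0.0000
62.6520 54.5047 42.9599 26.6008 3.4200 0.0000 0.0000 0.0000 0.0000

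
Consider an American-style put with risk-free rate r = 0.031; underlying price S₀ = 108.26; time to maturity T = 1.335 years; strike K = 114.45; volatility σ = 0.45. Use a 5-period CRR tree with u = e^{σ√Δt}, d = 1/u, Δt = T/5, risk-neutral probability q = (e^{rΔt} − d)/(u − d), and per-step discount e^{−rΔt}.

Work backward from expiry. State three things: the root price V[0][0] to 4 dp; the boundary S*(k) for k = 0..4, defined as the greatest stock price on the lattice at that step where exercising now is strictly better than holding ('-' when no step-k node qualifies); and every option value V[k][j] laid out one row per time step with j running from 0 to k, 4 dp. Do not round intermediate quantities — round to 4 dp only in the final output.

price = 24.5772
boundary = - - - 53.8910 67.9986
tree:
24.5772
34.6684 13.1676
46.9825 20.8301 4.4047
60.5590 31.8839 8.2222 0.0000
71.7397 46.4514 15.3483 0.0000 0.0000
80.6008 60.5590 28.6506 0.0000 0.0000 0.0000

params: Δt=0.26700 u=1.26178 d=0.79253 q=0.45984 e^(-rΔt)=0.99176
t_5 payoffs: 80.6008 60.5590 28.6506 0.0000 0.0000 0.0000
t_4: node(4,0) S=42.7103 payoff=71.7397 vs cont=70.7964 → 71.7397 [stop]  node(4,1) S=67.9986 payoff=46.4514 vs cont=45.5080 → 46.4514 [stop]  node(4,2) S=108.2600 payoff=6.1900 vs cont=15.3483 → 15.3483 [wait]  node(4,3) S=172.3598 payoff=0.0000 vs cont=0.0000 → 0.0000 [wait]  node(4,4) S=274.4125 payoff=0.0000 vs cont=0.0000 → 0.0000 [wait]  ⇒ S*(4)=67.9986
t_3: node(3,0) S=53.8910 payoff=60.5590 vs cont=59.6156 → 60.5590 [stop]  node(3,1) S=85.7994 payoff=28.6506 vs cont=31.8839 → 31.8839 [wait]  node(3,2) S=136.6004 payoff=0.0000 vs cont=8.2222 → 8.2222 [wait]  node(3,3) S=217.4803 payoff=0.0000 vs cont=0.0000 → 0.0000 [wait]  ⇒ S*(3)=53.8910
t_2: node(2,0) S=67.9986 payoff=46.4514 vs cont=46.9825 → 46.9825 [wait]  node(2,1) S=108.2600 payoff=6.1900 vs cont=20.8301 → 20.8301 [wait]  node(2,2) S=172.3598 payoff=0.0000 vs cont=4.4047 → 4.4047 [wait]  ⇒ S*(2)=-
t_1: node(1,0) S=85.7994 payoff=28.6506 vs cont=34.6684 → 34.6684 [wait]  node(1,1) S=136.6004 payoff=0.0000 vs cont=13.1676 → 13.1676 [wait]  ⇒ S*(1)=-
t_0: node(0,0) S=108.2600 payoff=6.1900 vs cont=24.5772 → 24.5772 [wait]  ⇒ S*(0)=-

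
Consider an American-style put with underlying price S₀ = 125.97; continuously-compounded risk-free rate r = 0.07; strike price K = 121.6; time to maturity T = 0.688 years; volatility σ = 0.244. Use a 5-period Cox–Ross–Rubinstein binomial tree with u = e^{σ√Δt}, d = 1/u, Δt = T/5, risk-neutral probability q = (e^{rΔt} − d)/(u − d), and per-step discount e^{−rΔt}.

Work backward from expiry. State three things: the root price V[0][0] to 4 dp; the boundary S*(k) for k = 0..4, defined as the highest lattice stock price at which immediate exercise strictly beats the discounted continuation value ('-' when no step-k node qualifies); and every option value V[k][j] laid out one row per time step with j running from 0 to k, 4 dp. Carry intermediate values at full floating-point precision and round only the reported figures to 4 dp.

price = 6.2644
boundary = - - - 96.0157 105.1116
tree:
6.2644
10.4386 2.6885
16.7564 5.0438 0.6555
25.5843 9.2580 1.4104 0.0000
33.8930 16.4884 3.0350 0.0000 0.0000
41.4827 25.5843 6.5308 0.0000 0.0000 0.0000

params: Δt=0.13760 u=1.09473 d=0.91346 q=0.53078 e^(-rΔt)=0.99041
t_5 payoffs: 41.4827 25.5843 6.5308 0.0000 0.0000 0.0000
t_4: node(4,0) S=87.7070 payoff=33.8930 vs cont=32.7274 → 33.8930 [stop]  node(4,1) S=105.1116 payoff=16.4884 vs cont=15.3228 → 16.4884 [stop]  node(4,2) S=125.9700 payoff=0.0000 vs cont=3.0350 → 3.0350 [wait]  node(4,3) S=150.9675 payoff=0.0000 vs cont=0.0000 → 0.0000 [wait]  node(4,4) S=180.9256 payoff=0.0000 vs cont=0.0000 → 0.0000 [wait]  ⇒ S*(4)=105.1116
t_3: node(3,0) S=96.0157 payoff=25.5843 vs cont=24.4186 → 25.5843 [stop]  node(3,1) S=115.0692 payoff=6.5308 vs cont=9.2580 → 9.2580 [wait]  node(3,2) S=137.9035 payoff=0.0000 vs cont=1.4104 → 1.4104 [wait]  node(3,3) S=165.2691 payoff=0.0000 vs cont=0.0000 → 0.0000 [wait]  ⇒ S*(3)=96.0157
t_2: node(2,0) S=105.1116 payoff=16.4884 vs cont=16.7564 → 16.7564 [wait]  node(2,1) S=125.9700 payoff=0.0000 vs cont=5.0438 → 5.0438 [wait]  node(2,2) S=150.9675 payoff=0.0000 vs cont=0.6555 → 0.6555 [wait]  ⇒ S*(2)=-
t_1: node(1,0) S=115.0692 payoff=6.5308 vs cont=10.4386 → 10.4386 [wait]  node(1,1) S=137.9035 payoff=0.0000 vs cont=2.6885 → 2.6885 [wait]  ⇒ S*(1)=-
t_0: node(0,0) S=125.9700 payoff=0.0000 vs cont=6.2644 → 6.2644 [wait]  ⇒ S*(0)=-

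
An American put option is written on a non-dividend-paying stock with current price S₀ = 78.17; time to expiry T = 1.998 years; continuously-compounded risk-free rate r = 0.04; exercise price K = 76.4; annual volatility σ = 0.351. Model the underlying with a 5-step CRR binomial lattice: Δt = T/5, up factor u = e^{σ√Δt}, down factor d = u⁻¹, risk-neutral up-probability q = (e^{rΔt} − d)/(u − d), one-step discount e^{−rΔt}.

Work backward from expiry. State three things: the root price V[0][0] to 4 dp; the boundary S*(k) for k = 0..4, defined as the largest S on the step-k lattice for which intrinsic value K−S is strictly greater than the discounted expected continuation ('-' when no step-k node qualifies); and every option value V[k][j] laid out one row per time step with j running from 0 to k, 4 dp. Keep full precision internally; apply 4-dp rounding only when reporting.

Δt=0.39960  u=1.24842  d=0.80101  q=0.48077  discount=0.98414
step 5 (expiry): payoffs max(K−S,0) = 50.6230 36.2251 13.7850 0.0000 0.0000 0.0000
step 4: (k=4,j=0): S=32.1806, (K−S)⁺=44.2194, hold=43.0080 ⇒ V=44.2194 exercise | (k=4,j=1): S=50.1553, (K−S)⁺=26.2447, hold=25.0332 ⇒ V=26.2447 exercise | (k=4,j=2): S=78.1700, (K−S)⁺=0.0000, hold=7.0441 ⇒ V=7.0441 continue | (k=4,j=3): S=121.8326, (K−S)⁺=0.0000, hold=0.0000 ⇒ V=0.0000 continue | (k=4,j=4): S=189.8833, (K−S)⁺=0.0000, hold=0.0000 ⇒ V=0.0000 continue  boundary S*=50.1553
step 3: (k=3,j=0): S=40.1749, (K−S)⁺=36.2251, hold=35.0136 ⇒ V=36.2251 exercise | (k=3,j=1): S=62.6150, (K−S)⁺=13.7850, hold=16.7439 ⇒ V=16.7439 continue | (k=3,j=2): S=97.5892, (K−S)⁺=0.0000, hold=3.5995 ⇒ V=3.5995 continue | (k=3,j=3): S=152.0985, (K−S)⁺=0.0000, hold=0.0000 ⇒ V=0.0000 continue  boundary S*=40.1749
step 2: (k=2,j=0): S=50.1553, (K−S)⁺=26.2447, hold=26.4332 ⇒ V=26.4332 continue | (k=2,j=1): S=78.1700, (K−S)⁺=0.0000, hold=10.2592 ⇒ V=10.2592 continue | (k=2,j=2): S=121.8326, (K−S)⁺=0.0000, hold=1.8393 ⇒ V=1.8393 continue  boundary S*=-
step 1: (k=1,j=0): S=62.6150, (K−S)⁺=13.7850, hold=18.3614 ⇒ V=18.3614 continue | (k=1,j=1): S=97.5892, (K−S)⁺=0.0000, hold=6.1127 ⇒ V=6.1127 continue  boundary S*=-
step 0: (k=0,j=0): S=78.1700, (K−S)⁺=0.0000, hold=12.2748 ⇒ V=12.2748 continue  boundary S*=-

price = 12.2748
boundary = - - - 40.1749 50.1553
tree:
12.2748
18.3614 6.1127
26.4332 10.2592 1.8393
36.2251 16.7439 3.5995 0.0000
44.2194 26.2447 7.0441 0.0000 0.0000
50.6230 36.2251 13.7850 0.0000 0.0000 0.0000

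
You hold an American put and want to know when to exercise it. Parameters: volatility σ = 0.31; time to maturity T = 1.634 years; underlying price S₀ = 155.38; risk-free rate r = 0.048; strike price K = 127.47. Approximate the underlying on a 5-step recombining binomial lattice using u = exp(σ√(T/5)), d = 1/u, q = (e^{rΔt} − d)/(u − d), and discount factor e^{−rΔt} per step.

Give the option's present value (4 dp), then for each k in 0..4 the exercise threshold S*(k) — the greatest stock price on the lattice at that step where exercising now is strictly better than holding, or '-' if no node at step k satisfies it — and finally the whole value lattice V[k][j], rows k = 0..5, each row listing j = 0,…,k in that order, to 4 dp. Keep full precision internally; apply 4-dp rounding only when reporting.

price = 7.5561
boundary = - - - 91.3069 109.0102
tree:
7.5561
13.1562 2.1989
22.2659 4.4691 0.0000
36.1631 9.0828 0.0000 0.0000
50.9915 18.4598 0.0000 0.0000 0.0000
63.4117 36.1631 0.0000 0.0000 0.0000 0.0000

Δt=0.32680  u=1.19389  d=0.83760  q=0.50019  discount=0.98444
step 5 (expiry): payoffs max(K−S,0) = 63.4117 36.1631 0.0000 0.0000 0.0000 0.0000
step 4: (k=4,j=0): S=76.4785, (K−S)⁺=50.9915, hold=49.0075 ⇒ V=50.9915 exercise | (k=4,j=1): S=109.0102, (K−S)⁺=18.4598, hold=17.7935 ⇒ V=18.4598 exercise | (k=4,j=2): S=155.3800, (K−S)⁺=0.0000, hold=0.0000 ⇒ V=0.0000 continue | (k=4,j=3): S=221.4741, (K−S)⁺=0.0000, hold=0.0000 ⇒ V=0.0000 continue | (k=4,j=4): S=315.6826, (K−S)⁺=0.0000, hold=0.0000 ⇒ V=0.0000 continue  boundary S*=109.0102
step 3: (k=3,j=0): S=91.3069, (K−S)⁺=36.1631, hold=34.1792 ⇒ V=36.1631 exercise | (k=3,j=1): S=130.1461, (K−S)⁺=0.0000, hold=9.0828 ⇒ V=9.0828 continue | (k=3,j=2): S=185.5064, (K−S)⁺=0.0000, hold=0.0000 ⇒ V=0.0000 continue | (k=3,j=3): S=264.4154, (K−S)⁺=0.0000, hold=0.0000 ⇒ V=0.0000 continue  boundary S*=91.3069
step 2: (k=2,j=0): S=109.0102, (K−S)⁺=18.4598, hold=22.2659 ⇒ V=22.2659 continue | (k=2,j=1): S=155.3800, (K−S)⁺=0.0000, hold=4.4691 ⇒ V=4.4691 continue | (k=2,j=2): S=221.4741, (K−S)⁺=0.0000, hold=0.0000 ⇒ V=0.0000 continue  boundary S*=-
step 1: (k=1,j=0): S=130.1461, (K−S)⁺=0.0000, hold=13.1562 ⇒ V=13.1562 continue | (k=1,j=1): S=185.5064, (K−S)⁺=0.0000, hold=2.1989 ⇒ V=2.1989 continue  boundary S*=-
step 0: (k=0,j=0): S=155.3800, (K−S)⁺=0.0000, hold=7.5561 ⇒ V=7.5561 continue  boundary S*=-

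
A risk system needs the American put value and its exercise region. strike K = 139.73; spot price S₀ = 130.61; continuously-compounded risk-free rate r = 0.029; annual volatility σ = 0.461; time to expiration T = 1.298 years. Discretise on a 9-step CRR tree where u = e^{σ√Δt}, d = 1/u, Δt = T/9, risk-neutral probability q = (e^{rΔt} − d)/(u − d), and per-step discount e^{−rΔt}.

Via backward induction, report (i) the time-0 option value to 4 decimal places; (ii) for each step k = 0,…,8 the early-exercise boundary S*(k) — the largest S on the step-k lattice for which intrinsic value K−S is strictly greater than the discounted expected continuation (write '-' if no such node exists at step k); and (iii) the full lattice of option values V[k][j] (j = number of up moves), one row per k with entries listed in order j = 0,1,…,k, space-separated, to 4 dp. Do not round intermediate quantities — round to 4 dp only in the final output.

price = 30.5994
boundary = - - - - 64.8403 77.2463 64.8403 77.2463 92.0260
tree:
30.5994
40.0596 20.1302
50.9526 28.0481 11.3187
62.8034 37.9509 17.0536 4.9075
74.8897 49.6404 25.0159 8.1643 1.2530
85.3033 62.4837 35.4998 13.3343 2.3663 0.0000
94.0444 74.8897 48.3311 21.2464 4.4687 0.0000 0.0000
101.3817 85.3033 62.4837 32.6919 8.4390 0.0000 0.0000 0.0000
107.5406 94.0444 74.8897 47.7040 15.9369 0.0000 0.0000 0.0000 0.0000
112.7103 101.3817 85.3033 62.4837 30.0964 0.0000 0.0000 0.0000 0.0000 0.0000

Δt=0.14422, u=1.19133, d=0.83940, q=0.46825, disc=e^(-rΔt)=0.99583
k=9 terminal: V=max(K-S,0) → 112.7103 101.3817 85.3033 62.4837 30.0964 0.0000 0.0000 0.0000 0.0000 0.0000
k=8: j=0 S=32.1894 intr=107.5406 cont=106.9574 V=107.5406[EX]; j=1 S=45.6856 intr=94.0444 cont=93.4612 V=94.0444[EX]; j=2 S=64.8403 intr=74.8897 cont=74.3065 V=74.8897[EX]; j=3 S=92.0260 intr=47.7040 cont=47.1208 V=47.7040[EX]; j=4 S=130.6100 intr=9.1200 cont=15.9369 V=15.9369[hold]; j=5 S=185.3712 intr=0.0000 cont=0.0000 V=0.0000[hold]; j=6 S=263.0921 intr=0.0000 cont=0.0000 V=0.0000[hold]; j=7 S=373.3994 intr=0.0000 cont=0.0000 V=0.0000[hold]; j=8 S=529.9554 intr=0.0000 cont=0.0000 V=0.0000[hold]  S*(8)=92.0260
k=7: j=0 S=38.3483 intr=101.3817 cont=100.7985 V=101.3817[EX]; j=1 S=54.4267 intr=85.3033 cont=84.7201 V=85.3033[EX]; j=2 S=77.2463 intr=62.4837 cont=61.9005 V=62.4837[EX]; j=3 S=109.6336 intr=30.0964 cont=32.6919 V=32.6919[hold]; j=4 S=155.5999 intr=0.0000 cont=8.4390 V=8.4390[hold]; j=5 S=220.8386 intr=0.0000 cont=0.0000 V=0.0000[hold]; j=6 S=313.4301 intr=0.0000 cont=0.0000 V=0.0000[hold]; j=7 S=444.8427 intr=0.0000 cont=0.0000 V=0.0000[hold]  S*(7)=77.2463
k=6: j=0 S=45.6856 intr=94.0444 cont=93.4612 V=94.0444[EX]; j=1 S=64.8403 intr=74.8897 cont=74.3065 V=74.8897[EX]; j=2 S=92.0260 intr=47.7040 cont=48.3311 V=48.3311[hold]; j=3 S=130.6100 intr=9.1200 cont=21.2464 V=21.2464[hold]; j=4 S=185.3712 intr=0.0000 cont=4.4687 V=4.4687[hold]; j=5 S=263.0921 intr=0.0000 cont=0.0000 V=0.0000[hold]; j=6 S=373.3994 intr=0.0000 cont=0.0000 V=0.0000[hold]  S*(6)=64.8403
k=5: j=0 S=54.4267 intr=85.3033 cont=84.7201 V=85.3033[EX]; j=1 S=77.2463 intr=62.4837 cont=62.1929 V=62.4837[EX]; j=2 S=109.6336 intr=30.0964 cont=35.4998 V=35.4998[hold]; j=3 S=155.5999 intr=0.0000 cont=13.3343 V=13.3343[hold]; j=4 S=220.8386 intr=0.0000 cont=2.3663 V=2.3663[hold]; j=5 S=313.4301 intr=0.0000 cont=0.0000 V=0.0000[hold]  S*(5)=77.2463
k=4: j=0 S=64.8403 intr=74.8897 cont=74.3065 V=74.8897[EX]; j=1 S=92.0260 intr=47.7040 cont=49.6404 V=49.6404[hold]; j=2 S=130.6100 intr=9.1200 cont=25.0159 V=25.0159[hold]; j=3 S=185.3712 intr=0.0000 cont=8.1643 V=8.1643[hold]; j=4 S=263.0921 intr=0.0000 cont=1.2530 V=1.2530[hold]  S*(4)=64.8403
k=3: j=0 S=77.2463 intr=62.4837 cont=62.8034 V=62.8034[hold]; j=1 S=109.6336 intr=30.0964 cont=37.9509 V=37.9509[hold]; j=2 S=155.5999 intr=0.0000 cont=17.0536 V=17.0536[hold]; j=3 S=220.8386 intr=0.0000 cont=4.9075 V=4.9075[hold]  S*(3)=-
k=2: j=0 S=92.0260 intr=47.7040 cont=50.9526 V=50.9526[hold]; j=1 S=130.6100 intr=9.1200 cont=28.0481 V=28.0481[hold]; j=2 S=185.3712 intr=0.0000 cont=11.3187 V=11.3187[hold]  S*(2)=-
k=1: j=0 S=109.6336 intr=30.0964 cont=40.0596 V=40.0596[hold]; j=1 S=155.5999 intr=0.0000 cont=20.1302 V=20.1302[hold]  S*(1)=-
k=0: j=0 S=130.6100 intr=9.1200 cont=30.5994 V=30.5994[hold]  S*(0)=-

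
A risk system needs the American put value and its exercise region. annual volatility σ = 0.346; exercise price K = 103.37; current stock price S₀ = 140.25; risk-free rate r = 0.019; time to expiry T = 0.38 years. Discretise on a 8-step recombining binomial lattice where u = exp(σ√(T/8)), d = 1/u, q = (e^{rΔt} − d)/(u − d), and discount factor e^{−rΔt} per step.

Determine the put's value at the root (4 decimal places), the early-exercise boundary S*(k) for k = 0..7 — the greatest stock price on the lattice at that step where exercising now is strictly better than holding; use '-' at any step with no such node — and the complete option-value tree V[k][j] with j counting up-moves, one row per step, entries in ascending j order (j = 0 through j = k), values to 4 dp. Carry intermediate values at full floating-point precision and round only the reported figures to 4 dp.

params: Δt=0.04750 u=1.07833 d=0.92736 q=0.48714 e^(-rΔt)=0.99910
t_8 payoffs: 26.6506 14.1618 0.0000 0.0000 0.0000 0.0000 0.0000 0.0000 0.0000
t_7: node(7,0) S=82.7285 payoff=20.6415 vs cont=20.5483 → 20.6415 [stop]  node(7,1) S=96.1954 payoff=7.1746 vs cont=7.2565 → 7.2565 [wait]  node(7,2) S=111.8546 payoff=0.0000 vs cont=0.0000 → 0.0000 [wait]  node(7,3) S=130.0628 payoff=0.0000 vs cont=0.0000 → 0.0000 [wait]  node(7,4) S=151.2351 payoff=0.0000 vs cont=0.0000 → 0.0000 [wait]  node(7,5) S=175.8539 payoff=0.0000 vs cont=0.0000 → 0.0000 [wait]  node(7,6) S=204.4802 payoff=0.0000 vs cont=0.0000 → 0.0000 [wait]  node(7,7) S=237.7665 payoff=0.0000 vs cont=0.0000 → 0.0000 [wait]  ⇒ S*(7)=82.7285
t_6: node(6,0) S=89.2082 payoff=14.1618 vs cont=14.1084 → 14.1618 [stop]  node(6,1) S=103.7299 payoff=0.0000 vs cont=3.7182 → 3.7182 [wait]  node(6,2) S=120.6156 payoff=0.0000 vs cont=0.0000 → 0.0000 [wait]  node(6,3) S=140.2500 payoff=0.0000 vs cont=0.0000 → 0.0000 [wait]  node(6,4) S=163.0806 payoff=0.0000 vs cont=0.0000 → 0.0000 [wait]  node(6,5) S=189.6276 payoff=0.0000 vs cont=0.0000 → 0.0000 [wait]  node(6,6) S=220.4962 payoff=0.0000 vs cont=0.0000 → 0.0000 [wait]  ⇒ S*(6)=89.2082
t_5: node(5,0) S=96.1954 payoff=7.1746 vs cont=9.0662 → 9.0662 [wait]  node(5,1) S=111.8546 payoff=0.0000 vs cont=1.9052 → 1.9052 [wait]  node(5,2) S=130.0628 payoff=0.0000 vs cont=0.0000 → 0.0000 [wait]  node(5,3) S=151.2351 payoff=0.0000 vs cont=0.0000 → 0.0000 [wait]  node(5,4) S=175.8539 payoff=0.0000 vs cont=0.0000 → 0.0000 [wait]  node(5,5) S=204.4802 payoff=0.0000 vs cont=0.0000 → 0.0000 [wait]  ⇒ S*(5)=-
t_4: node(4,0) S=103.7299 payoff=0.0000 vs cont=5.5728 → 5.5728 [wait]  node(4,1) S=120.6156 payoff=0.0000 vs cont=0.9762 → 0.9762 [wait]  node(4,2) S=140.2500 payoff=0.0000 vs cont=0.0000 → 0.0000 [wait]  node(4,3) S=163.0806 payoff=0.0000 vs cont=0.0000 → 0.0000 [wait]  node(4,4) S=189.6276 payoff=0.0000 vs cont=0.0000 → 0.0000 [wait]  ⇒ S*(4)=-
t_3: node(3,0) S=111.8546 payoff=0.0000 vs cont=3.3306 → 3.3306 [wait]  node(3,1) S=130.0628 payoff=0.0000 vs cont=0.5002 → 0.5002 [wait]  node(3,2) S=151.2351 payoff=0.0000 vs cont=0.0000 → 0.0000 [wait]  node(3,3) S=175.8539 payoff=0.0000 vs cont=0.0000 → 0.0000 [wait]  ⇒ S*(3)=-
t_2: node(2,0) S=120.6156 payoff=0.0000 vs cont=1.9501 → 1.9501 [wait]  node(2,1) S=140.2500 payoff=0.0000 vs cont=0.2563 → 0.2563 [wait]  node(2,2) S=163.0806 payoff=0.0000 vs cont=0.0000 → 0.0000 [wait]  ⇒ S*(2)=-
t_1: node(1,0) S=130.0628 payoff=0.0000 vs cont=1.1240 → 1.1240 [wait]  node(1,1) S=151.2351 payoff=0.0000 vs cont=0.1313 → 0.1313 [wait]  ⇒ S*(1)=-
t_0: node(0,0) S=140.2500 payoff=0.0000 vs cont=0.6398 → 0.6398 [wait]  ⇒ S*(0)=-

price = 0.6398
boundary = - - - - - - 89.2082 82.7285
tree:
0.6398
1.1240 0.1313
1.9501 0.2563 0.0000
3.3306 0.5002 0.0000 0.0000
5.5728 0.9762 0.0000 0.0000 0.0000
9.0662 1.9052 0.0000 0.0000 0.0000 0.0000
14.1618 3.7182 0.0000 0.0000 0.0000 0.0000 0.0000
20.6415 7.2565 0.0000 0.0000 0.0000 0.0000 0.0000 0.0000
26.6506 14.1618 0.0000 0.0000 0.0000 0.0000 0.0000 0.0000 0.0000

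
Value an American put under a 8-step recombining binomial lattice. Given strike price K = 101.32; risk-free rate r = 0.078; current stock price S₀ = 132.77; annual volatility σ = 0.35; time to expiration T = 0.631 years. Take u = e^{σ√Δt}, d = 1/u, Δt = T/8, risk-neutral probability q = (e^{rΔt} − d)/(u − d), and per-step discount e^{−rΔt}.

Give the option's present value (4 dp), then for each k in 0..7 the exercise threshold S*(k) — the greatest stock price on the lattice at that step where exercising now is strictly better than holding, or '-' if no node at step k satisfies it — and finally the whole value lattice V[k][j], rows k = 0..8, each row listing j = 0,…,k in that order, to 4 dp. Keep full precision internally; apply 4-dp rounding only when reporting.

price = 2.0958
boundary = - - - - - 81.2179 73.6143 81.2179
tree:
2.0958
3.4843 0.7700
5.6656 1.4038 0.1625
8.9654 2.5231 0.3315 0.0000
13.7147 4.4524 0.6763 0.0000 0.0000
20.1021 7.6654 1.3796 0.0000 0.0000 0.0000
27.7057 12.7457 2.8145 0.0000 0.0000 0.0000 0.0000
34.5974 20.1021 5.7416 0.0000 0.0000 0.0000 0.0000 0.0000
40.8440 27.7057 11.7131 0.0000 0.0000 0.0000 0.0000 0.0000 0.0000

Δt=0.07888, u=1.10329, d=0.90638, q=0.50679, disc=e^(-rΔt)=0.99387
k=8 terminal: V=max(K-S,0) → 40.8440 27.7057 11.7131 0.0000 0.0000 0.0000 0.0000 0.0000 0.0000
k=7: j=0 S=66.7226 intr=34.5974 cont=33.9760 V=34.5974[EX]; j=1 S=81.2179 intr=20.1021 cont=19.4806 V=20.1021[EX]; j=2 S=98.8624 intr=2.4576 cont=5.7416 V=5.7416[hold]; j=3 S=120.3401 intr=0.0000 cont=0.0000 V=0.0000[hold]; j=4 S=146.4838 intr=0.0000 cont=0.0000 V=0.0000[hold]; j=5 S=178.3071 intr=0.0000 cont=0.0000 V=0.0000[hold]; j=6 S=217.0441 intr=0.0000 cont=0.0000 V=0.0000[hold]; j=7 S=264.1965 intr=0.0000 cont=0.0000 V=0.0000[hold]  S*(7)=81.2179
k=6: j=0 S=73.6143 intr=27.7057 cont=27.0842 V=27.7057[EX]; j=1 S=89.6069 intr=11.7131 cont=12.7457 V=12.7457[hold]; j=2 S=109.0739 intr=0.0000 cont=2.8145 V=2.8145[hold]; j=3 S=132.7700 intr=0.0000 cont=0.0000 V=0.0000[hold]; j=4 S=161.6141 intr=0.0000 cont=0.0000 V=0.0000[hold]; j=5 S=196.7244 intr=0.0000 cont=0.0000 V=0.0000[hold]; j=6 S=239.4625 intr=0.0000 cont=0.0000 V=0.0000[hold]  S*(6)=73.6143
k=5: j=0 S=81.2179 intr=20.1021 cont=20.0008 V=20.1021[EX]; j=1 S=98.8624 intr=2.4576 cont=7.6654 V=7.6654[hold]; j=2 S=120.3401 intr=0.0000 cont=1.3796 V=1.3796[hold]; j=3 S=146.4838 intr=0.0000 cont=0.0000 V=0.0000[hold]; j=4 S=178.3071 intr=0.0000 cont=0.0000 V=0.0000[hold]; j=5 S=217.0441 intr=0.0000 cont=0.0000 V=0.0000[hold]  S*(5)=81.2179
k=4: j=0 S=89.6069 intr=11.7131 cont=13.7147 V=13.7147[hold]; j=1 S=109.0739 intr=0.0000 cont=4.4524 V=4.4524[hold]; j=2 S=132.7700 intr=0.0000 cont=0.6763 V=0.6763[hold]; j=3 S=161.6141 intr=0.0000 cont=0.0000 V=0.0000[hold]; j=4 S=196.7244 intr=0.0000 cont=0.0000 V=0.0000[hold]  S*(4)=-
k=3: j=0 S=98.8624 intr=2.4576 cont=8.9654 V=8.9654[hold]; j=1 S=120.3401 intr=0.0000 cont=2.5231 V=2.5231[hold]; j=2 S=146.4838 intr=0.0000 cont=0.3315 V=0.3315[hold]; j=3 S=178.3071 intr=0.0000 cont=0.0000 V=0.0000[hold]  S*(3)=-
k=2: j=0 S=109.0739 intr=0.0000 cont=5.6656 V=5.6656[hold]; j=1 S=132.7700 intr=0.0000 cont=1.4038 V=1.4038[hold]; j=2 S=161.6141 intr=0.0000 cont=0.1625 V=0.1625[hold]  S*(2)=-
k=1: j=0 S=120.3401 intr=0.0000 cont=3.4843 V=3.4843[hold]; j=1 S=146.4838 intr=0.0000 cont=0.7700 V=0.7700[hold]  S*(1)=-
k=0: j=0 S=132.7700 intr=0.0000 cont=2.0958 V=2.0958[hold]  S*(0)=-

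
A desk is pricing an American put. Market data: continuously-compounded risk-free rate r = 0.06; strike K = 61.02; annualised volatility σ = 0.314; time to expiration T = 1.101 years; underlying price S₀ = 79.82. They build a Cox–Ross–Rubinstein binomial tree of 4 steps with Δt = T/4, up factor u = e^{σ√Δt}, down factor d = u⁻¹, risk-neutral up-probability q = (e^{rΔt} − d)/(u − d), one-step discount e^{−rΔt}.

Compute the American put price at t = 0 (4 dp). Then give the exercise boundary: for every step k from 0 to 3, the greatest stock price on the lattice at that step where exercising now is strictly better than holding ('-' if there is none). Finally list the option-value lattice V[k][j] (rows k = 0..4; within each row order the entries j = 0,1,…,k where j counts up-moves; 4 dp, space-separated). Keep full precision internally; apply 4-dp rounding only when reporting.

price = 1.9961
boundary = - - - 48.6942
tree:
1.9961
3.7140 0.4056
6.8219 0.8402 0.0000
12.3258 1.7405 0.0000 0.0000
19.7216 3.6054 0.0000 0.0000 0.0000

Δt=0.27525  u=1.17908  d=0.84812  q=0.50922  discount=0.98362
step 4 (expiry): payoffs max(K−S,0) = 19.7216 3.6054 0.0000 0.0000 0.0000
step 3: (k=3,j=0): S=48.6942, (K−S)⁺=12.3258, hold=11.3263 ⇒ V=12.3258 exercise | (k=3,j=1): S=67.6966, (K−S)⁺=0.0000, hold=1.7405 ⇒ V=1.7405 continue | (k=3,j=2): S=94.1145, (K−S)⁺=0.0000, hold=0.0000 ⇒ V=0.0000 continue | (k=3,j=3): S=130.8416, (K−S)⁺=0.0000, hold=0.0000 ⇒ V=0.0000 continue  boundary S*=48.6942
step 2: (k=2,j=0): S=57.4146, (K−S)⁺=3.6054, hold=6.8219 ⇒ V=6.8219 continue | (k=2,j=1): S=79.8200, (K−S)⁺=0.0000, hold=0.8402 ⇒ V=0.8402 continue | (k=2,j=2): S=110.9689, (K−S)⁺=0.0000, hold=0.0000 ⇒ V=0.0000 continue  boundary S*=-
step 1: (k=1,j=0): S=67.6966, (K−S)⁺=0.0000, hold=3.7140 ⇒ V=3.7140 continue | (k=1,j=1): S=94.1145, (K−S)⁺=0.0000, hold=0.4056 ⇒ V=0.4056 continue  boundary S*=-
step 0: (k=0,j=0): S=79.8200, (K−S)⁺=0.0000, hold=1.9961 ⇒ V=1.9961 continue  boundary S*=-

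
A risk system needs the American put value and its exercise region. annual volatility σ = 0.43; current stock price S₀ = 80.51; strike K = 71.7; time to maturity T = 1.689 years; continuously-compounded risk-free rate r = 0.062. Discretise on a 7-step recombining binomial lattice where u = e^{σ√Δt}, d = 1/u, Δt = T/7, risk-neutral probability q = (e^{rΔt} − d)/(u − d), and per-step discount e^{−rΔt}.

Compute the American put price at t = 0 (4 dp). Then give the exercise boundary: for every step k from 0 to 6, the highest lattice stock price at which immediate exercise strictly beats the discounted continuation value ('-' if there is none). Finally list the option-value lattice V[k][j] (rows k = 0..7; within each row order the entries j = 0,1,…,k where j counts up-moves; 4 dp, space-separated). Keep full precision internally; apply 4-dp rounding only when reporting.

Δt=0.24129  u=1.23518  d=0.80960  q=0.48281  discount=0.98515
step 7 (expiry): payoffs max(K−S,0) = 53.3461 43.6978 28.9776 6.5194 0.0000 0.0000 0.0000 0.0000
step 6: (k=6,j=0): S=22.6705, (K−S)⁺=49.0295, hold=47.9649 ⇒ V=49.0295 exercise | (k=6,j=1): S=34.5879, (K−S)⁺=37.1121, hold=36.0475 ⇒ V=37.1121 exercise | (k=6,j=2): S=52.7700, (K−S)⁺=18.9300, hold=17.8654 ⇒ V=18.9300 exercise | (k=6,j=3): S=80.5100, (K−S)⁺=0.0000, hold=3.3217 ⇒ V=3.3217 continue | (k=6,j=4): S=122.8324, (K−S)⁺=0.0000, hold=0.0000 ⇒ V=0.0000 continue | (k=6,j=5): S=187.4027, (K−S)⁺=0.0000, hold=0.0000 ⇒ V=0.0000 continue | (k=6,j=6): S=285.9163, (K−S)⁺=0.0000, hold=0.0000 ⇒ V=0.0000 continue  boundary S*=52.7700
step 5: (k=5,j=0): S=28.0022, (K−S)⁺=43.6978, hold=42.6332 ⇒ V=43.6978 exercise | (k=5,j=1): S=42.7224, (K−S)⁺=28.9776, hold=27.9130 ⇒ V=28.9776 exercise | (k=5,j=2): S=65.1806, (K−S)⁺=6.5194, hold=11.2251 ⇒ V=11.2251 continue | (k=5,j=3): S=99.4446, (K−S)⁺=0.0000, hold=1.6925 ⇒ V=1.6925 continue | (k=5,j=4): S=151.7205, (K−S)⁺=0.0000, hold=0.0000 ⇒ V=0.0000 continue | (k=5,j=5): S=231.4768, (K−S)⁺=0.0000, hold=0.0000 ⇒ V=0.0000 continue  boundary S*=42.7224
step 4: (k=4,j=0): S=34.5879, (K−S)⁺=37.1121, hold=36.0475 ⇒ V=37.1121 exercise | (k=4,j=1): S=52.7700, (K−S)⁺=18.9300, hold=20.1036 ⇒ V=20.1036 continue | (k=4,j=2): S=80.5100, (K−S)⁺=0.0000, hold=6.5243 ⇒ V=6.5243 continue | (k=4,j=3): S=122.8324, (K−S)⁺=0.0000, hold=0.8623 ⇒ V=0.8623 continue | (k=4,j=4): S=187.4027, (K−S)⁺=0.0000, hold=0.0000 ⇒ V=0.0000 continue  boundary S*=34.5879
step 3: (k=3,j=0): S=42.7224, (K−S)⁺=28.9776, hold=28.4712 ⇒ V=28.9776 exercise | (k=3,j=1): S=65.1806, (K−S)⁺=6.5194, hold=13.3463 ⇒ V=13.3463 continue | (k=3,j=2): S=99.4446, (K−S)⁺=0.0000, hold=3.7344 ⇒ V=3.7344 continue | (k=3,j=3): S=151.7205, (K−S)⁺=0.0000, hold=0.4394 ⇒ V=0.4394 continue  boundary S*=42.7224
step 2: (k=2,j=0): S=52.7700, (K−S)⁺=18.9300, hold=21.1125 ⇒ V=21.1125 continue | (k=2,j=1): S=80.5100, (K−S)⁺=0.0000, hold=8.5764 ⇒ V=8.5764 continue | (k=2,j=2): S=122.8324, (K−S)⁺=0.0000, hold=2.1117 ⇒ V=2.1117 continue  boundary S*=-
step 1: (k=1,j=0): S=65.1806, (K−S)⁺=6.5194, hold=14.8364 ⇒ V=14.8364 continue | (k=1,j=1): S=99.4446, (K−S)⁺=0.0000, hold=5.3742 ⇒ V=5.3742 continue  boundary S*=-
step 0: (k=0,j=0): S=80.5100, (K−S)⁺=0.0000, hold=10.1155 ⇒ V=10.1155 continue  boundary S*=-

price = 10.1155
boundary = - - - 42.7224 34.5879 42.7224 52.7700
tree:
10.1155
14.8364 5.3742
21.1125 8.5764 2.1117
28.9776 13.3463 3.7344 0.4394
37.1121 20.1036 6.5243 0.8623 0.0000
43.6978 28.9776 11.2251 1.6925 0.0000 0.0000
49.0295 37.1121 18.9300 3.3217 0.0000 0.0000 0.0000
53.3461 43.6978 28.9776 6.5194 0.0000 0.0000 0.0000 0.0000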